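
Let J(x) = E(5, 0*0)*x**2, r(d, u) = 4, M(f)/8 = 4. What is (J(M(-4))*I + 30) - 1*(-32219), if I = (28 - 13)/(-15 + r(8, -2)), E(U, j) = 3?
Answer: 308659/11 ≈ 28060.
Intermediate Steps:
M(f) = 32 (M(f) = 8*4 = 32)
J(x) = 3*x**2
I = -15/11 (I = (28 - 13)/(-15 + 4) = 15/(-11) = 15*(-1/11) = -15/11 ≈ -1.3636)
(J(M(-4))*I + 30) - 1*(-32219) = ((3*32**2)*(-15/11) + 30) - 1*(-32219) = ((3*1024)*(-15/11) + 30) + 32219 = (3072*(-15/11) + 30) + 32219 = (-46080/11 + 30) + 32219 = -45750/11 + 32219 = 308659/11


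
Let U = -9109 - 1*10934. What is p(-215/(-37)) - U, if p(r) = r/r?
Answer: 20044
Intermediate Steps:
U = -20043 (U = -9109 - 10934 = -20043)
p(r) = 1
p(-215/(-37)) - U = 1 - 1*(-20043) = 1 + 20043 = 20044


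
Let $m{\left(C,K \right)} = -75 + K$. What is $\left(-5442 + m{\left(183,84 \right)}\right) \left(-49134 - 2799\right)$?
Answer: $282151989$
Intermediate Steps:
$\left(-5442 + m{\left(183,84 \right)}\right) \left(-49134 - 2799\right) = \left(-5442 + \left(-75 + 84\right)\right) \left(-49134 - 2799\right) = \left(-5442 + 9\right) \left(-51933\right) = \left(-5433\right) \left(-51933\right) = 282151989$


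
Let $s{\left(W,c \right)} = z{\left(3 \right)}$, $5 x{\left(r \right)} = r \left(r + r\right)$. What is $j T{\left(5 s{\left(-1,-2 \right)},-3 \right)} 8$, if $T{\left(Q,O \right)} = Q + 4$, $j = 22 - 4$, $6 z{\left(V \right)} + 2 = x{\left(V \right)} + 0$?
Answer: $768$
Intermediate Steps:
$x{\left(r \right)} = \frac{2 r^{2}}{5}$ ($x{\left(r \right)} = \frac{r \left(r + r\right)}{5} = \frac{r 2 r}{5} = \frac{2 r^{2}}{5}$)
$z{\left(V \right)} = - \frac{1}{3} + \frac{V^{2}}{15}$ ($z{\left(V \right)} = - \frac{1}{3} + \frac{\frac{2 V^{2}}{5} + 0}{6} = - \frac{1}{3} + \frac{\frac{2}{5} V^{2}}{6} = - \frac{1}{3} + \frac{V^{2}}{15}$)
$s{\left(W,c \right)} = \frac{4}{15}$ ($s{\left(W,c \right)} = - \frac{1}{3} + \frac{3^{2}}{15} = - \frac{1}{3} + \frac{1}{15} \cdot 9 = - \frac{1}{3} + \frac{3}{5} = \frac{4}{15}$)
$j = 18$
$T{\left(Q,O \right)} = 4 + Q$
$j T{\left(5 s{\left(-1,-2 \right)},-3 \right)} 8 = 18 \left(4 + 5 \cdot \frac{4}{15}\right) 8 = 18 \left(4 + \frac{4}{3}\right) 8 = 18 \cdot \frac{16}{3} \cdot 8 = 96 \cdot 8 = 768$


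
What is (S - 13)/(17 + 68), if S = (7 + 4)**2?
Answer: 108/85 ≈ 1.2706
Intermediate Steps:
S = 121 (S = 11**2 = 121)
(S - 13)/(17 + 68) = (121 - 13)/(17 + 68) = 108/85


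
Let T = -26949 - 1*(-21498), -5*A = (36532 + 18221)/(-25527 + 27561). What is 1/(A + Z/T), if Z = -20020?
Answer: -6159630/10539467 ≈ -0.58443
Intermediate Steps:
A = -18251/3390 (A = -(36532 + 18221)/(5*(-25527 + 27561)) = -54753/(5*2034) = -⅕*18251/678 = -18251/3390 ≈ -5.3838)
T = -5451 (T = -26949 + 21498 = -5451)
1/(A + Z/T) = 1/(-18251/3390 - 20020/(-5451)) = 1/(-18251/3390 - 20020*(-1/5451)) = 1/(-18251/3390 + 20020/5451) = 1/(-10539467/6159630) = -6159630/10539467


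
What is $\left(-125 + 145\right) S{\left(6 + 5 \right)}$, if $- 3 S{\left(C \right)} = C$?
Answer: $- \frac{220}{3} \approx -73.333$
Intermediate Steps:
$S{\left(C \right)} = - \frac{C}{3}$
$\left(-125 + 145\right) S{\left(6 + 5 \right)} = \left(-125 + 145\right) \left(- \frac{6 + 5}{3}\right) = 20 \left(\left(- \frac{1}{3}\right) 11\right) = 20 \left(- \frac{11}{3}\right) = - \frac{220}{3}$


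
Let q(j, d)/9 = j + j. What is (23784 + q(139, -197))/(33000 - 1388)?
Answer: 13143/15806 ≈ 0.83152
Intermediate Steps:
q(j, d) = 18*j (q(j, d) = 9*(j + j) = 9*(2*j) = 18*j)
(23784 + q(139, -197))/(33000 - 1388) = (23784 + 18*139)/(33000 - 1388) = (23784 + 2502)/31612 = 26286*(1/31612) = 13143/15806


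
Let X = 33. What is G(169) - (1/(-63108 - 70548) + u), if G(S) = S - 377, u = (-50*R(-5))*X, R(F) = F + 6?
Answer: 192731953/133656 ≈ 1442.0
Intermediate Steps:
R(F) = 6 + F
u = -1650 (u = -50*(6 - 5)*33 = -50*1*33 = -50*33 = -1650)
G(S) = -377 + S
G(169) - (1/(-63108 - 70548) + u) = (-377 + 169) - (1/(-63108 - 70548) - 1650) = -208 - (1/(-133656) - 1650) = -208 - (-1/133656 - 1650) = -208 - 1*(-220532401/133656) = -208 + 220532401/133656 = 192731953/133656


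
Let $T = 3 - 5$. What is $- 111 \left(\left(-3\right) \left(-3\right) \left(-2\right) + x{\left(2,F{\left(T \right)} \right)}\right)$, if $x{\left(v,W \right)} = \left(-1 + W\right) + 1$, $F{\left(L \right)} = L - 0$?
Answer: $2220$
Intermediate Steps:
$T = -2$ ($T = 3 - 5 = -2$)
$F{\left(L \right)} = L$ ($F{\left(L \right)} = L + 0 = L$)
$x{\left(v,W \right)} = W$
$- 111 \left(\left(-3\right) \left(-3\right) \left(-2\right) + x{\left(2,F{\left(T \right)} \right)}\right) = - 111 \left(\left(-3\right) \left(-3\right) \left(-2\right) - 2\right) = - 111 \left(9 \left(-2\right) - 2\right) = - 111 \left(-18 - 2\right) = \left(-111\right) \left(-20\right) = 2220$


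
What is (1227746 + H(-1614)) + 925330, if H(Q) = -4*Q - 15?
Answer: 2159517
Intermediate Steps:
H(Q) = -15 - 4*Q
(1227746 + H(-1614)) + 925330 = (1227746 + (-15 - 4*(-1614))) + 925330 = (1227746 + (-15 + 6456)) + 925330 = (1227746 + 6441) + 925330 = 1234187 + 925330 = 2159517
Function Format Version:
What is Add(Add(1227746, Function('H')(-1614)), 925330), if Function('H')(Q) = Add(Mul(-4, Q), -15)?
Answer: 2159517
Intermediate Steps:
Function('H')(Q) = Add(-15, Mul(-4, Q))
Add(Add(1227746, Function('H')(-1614)), 925330) = Add(Add(1227746, Add(-15, Mul(-4, -1614))), 925330) = Add(Add(1227746, Add(-15, 6456)), 925330) = Add(Add(1227746, 6441), 925330) = Add(1234187, 925330) = 2159517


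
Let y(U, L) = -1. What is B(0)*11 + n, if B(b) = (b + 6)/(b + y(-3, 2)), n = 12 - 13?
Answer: -67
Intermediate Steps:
n = -1
B(b) = (6 + b)/(-1 + b) (B(b) = (b + 6)/(b - 1) = (6 + b)/(-1 + b))
B(0)*11 + n = ((6 + 0)/(-1 + 0))*11 - 1 = (6/(-1))*11 - 1 = -1*6*11 - 1 = -6*11 - 1 = -66 - 1 = -67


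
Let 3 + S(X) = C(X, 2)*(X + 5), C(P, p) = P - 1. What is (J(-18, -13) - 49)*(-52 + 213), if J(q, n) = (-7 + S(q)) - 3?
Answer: 29785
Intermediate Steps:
C(P, p) = -1 + P
S(X) = -3 + (-1 + X)*(5 + X) (S(X) = -3 + (-1 + X)*(X + 5) = -3 + (-1 + X)*(5 + X))
J(q, n) = -18 + q² + 4*q (J(q, n) = (-7 + (-8 + q² + 4*q)) - 3 = (-15 + q² + 4*q) - 3 = -18 + q² + 4*q)
(J(-18, -13) - 49)*(-52 + 213) = ((-18 + (-18)² + 4*(-18)) - 49)*(-52 + 213) = ((-18 + 324 - 72) - 49)*161 = (234 - 49)*161 = 185*161 = 29785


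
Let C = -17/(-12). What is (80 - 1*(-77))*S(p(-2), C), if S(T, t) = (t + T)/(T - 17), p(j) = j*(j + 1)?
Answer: -6437/180 ≈ -35.761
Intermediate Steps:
C = 17/12 (C = -17*(-1/12) = 17/12 ≈ 1.4167)
p(j) = j*(1 + j)
S(T, t) = (T + t)/(-17 + T)
(80 - 1*(-77))*S(p(-2), C) = (80 - 1*(-77))*((-2*(1 - 2) + 17/12)/(-17 - 2*(1 - 2))) = (80 + 77)*((-2*(-1) + 17/12)/(-17 - 2*(-1))) = 157*((2 + 17/12)/(-17 + 2)) = 157*((41/12)/(-15)) = 157*(-1/15*41/12) = 157*(-41/180) = -6437/180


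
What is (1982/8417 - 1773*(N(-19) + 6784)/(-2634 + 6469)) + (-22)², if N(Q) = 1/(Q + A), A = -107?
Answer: -1198527337767/451908730 ≈ -2652.1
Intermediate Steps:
N(Q) = 1/(-107 + Q) (N(Q) = 1/(Q - 107) = 1/(-107 + Q))
(1982/8417 - 1773*(N(-19) + 6784)/(-2634 + 6469)) + (-22)² = (1982/8417 - 1773*(1/(-107 - 19) + 6784)/(-2634 + 6469)) + (-22)² = (1982*(1/8417) - 1773/(3835/(1/(-126) + 6784))) + 484 = (1982/8417 - 1773/(3835/(-1/126 + 6784))) + 484 = (1982/8417 - 1773/(3835/(854783/126))) + 484 = (1982/8417 - 1773/(3835*(126/854783))) + 484 = (1982/8417 - 1773/483210/854783) + 484 = (1982/8417 - 1773*854783/483210) + 484 = (1982/8417 - 168392251/53690) + 484 = -1417251163087/451908730 + 484 = -1198527337767/451908730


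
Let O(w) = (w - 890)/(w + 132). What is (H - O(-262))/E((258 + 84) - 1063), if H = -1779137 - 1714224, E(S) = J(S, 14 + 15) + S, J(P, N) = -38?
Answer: 9872567/2145 ≈ 4602.6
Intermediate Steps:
O(w) = (-890 + w)/(132 + w)
E(S) = -38 + S
H = -3493361
(H - O(-262))/E((258 + 84) - 1063) = (-3493361 - (-890 - 262)/(132 - 262))/(-38 + ((258 + 84) - 1063)) = (-3493361 - (-1152)/(-130))/(-38 + (342 - 1063)) = (-3493361 - (-1)*(-1152)/130)/(-38 - 721) = (-3493361 - 1*576/65)/(-759) = (-3493361 - 576/65)*(-1/759) = -227069041/65*(-1/759) = 9872567/2145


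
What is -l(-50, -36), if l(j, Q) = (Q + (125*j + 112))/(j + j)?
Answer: -3087/50 ≈ -61.740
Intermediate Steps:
l(j, Q) = (112 + Q + 125*j)/(2*j) (l(j, Q) = (Q + (112 + 125*j))/((2*j)) = (112 + Q + 125*j)*(1/(2*j)) = (112 + Q + 125*j)/(2*j))
-l(-50, -36) = -(112 - 36 + 125*(-50))/(2*(-50)) = -(-1)*(112 - 36 - 6250)/(2*50) = -(-1)*(-6174)/(2*50) = -1*3087/50 = -3087/50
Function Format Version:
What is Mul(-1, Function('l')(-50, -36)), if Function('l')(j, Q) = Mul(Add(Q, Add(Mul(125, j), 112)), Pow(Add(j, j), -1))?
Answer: Rational(-3087, 50) ≈ -61.740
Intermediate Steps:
Function('l')(j, Q) = Mul(Rational(1, 2), Pow(j, -1), Add(112, Q, Mul(125, j))) (Function('l')(j, Q) = Mul(Add(Q, Add(112, Mul(125, j))), Pow(Mul(2, j), -1)) = Mul(Add(112, Q, Mul(125, j)), Mul(Rational(1, 2), Pow(j, -1))) = Mul(Rational(1, 2), Pow(j, -1), Add(112, Q, Mul(125, j))))
Mul(-1, Function('l')(-50, -36)) = Mul(-1, Mul(Rational(1, 2), Pow(-50, -1), Add(112, -36, Mul(125, -50)))) = Mul(-1, Mul(Rational(1, 2), Rational(-1, 50), Add(112, -36, -6250))) = Mul(-1, Mul(Rational(1, 2), Rational(-1, 50), -6174)) = Mul(-1, Rational(3087, 50)) = Rational(-3087, 50)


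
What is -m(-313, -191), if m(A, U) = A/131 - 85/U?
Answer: 48648/25021 ≈ 1.9443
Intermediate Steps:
m(A, U) = -85/U + A/131 (m(A, U) = A*(1/131) - 85/U = A/131 - 85/U = -85/U + A/131)
-m(-313, -191) = -(-85/(-191) + (1/131)*(-313)) = -(-85*(-1/191) - 313/131) = -(85/191 - 313/131) = -1*(-48648/25021) = 48648/25021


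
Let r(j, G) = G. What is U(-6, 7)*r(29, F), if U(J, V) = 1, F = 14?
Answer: 14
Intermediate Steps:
U(-6, 7)*r(29, F) = 1*14 = 14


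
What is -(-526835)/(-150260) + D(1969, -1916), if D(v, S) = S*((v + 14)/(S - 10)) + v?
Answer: 37990582117/9646692 ≈ 3938.2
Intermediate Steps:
D(v, S) = v + S*(14 + v)/(-10 + S) (D(v, S) = S*((14 + v)/(-10 + S)) + v = S*(14 + v)/(-10 + S) + v = v + S*(14 + v)/(-10 + S))
-(-526835)/(-150260) + D(1969, -1916) = -(-526835)/(-150260) + 2*(-5*1969 + 7*(-1916) - 1916*1969)/(-10 - 1916) = -(-526835)*(-1)/150260 + 2*(-9845 - 13412 - 3772604)/(-1926) = -5*105367/150260 + 2*(-1/1926)*(-3795861) = -105367/30052 + 1265287/321 = 37990582117/9646692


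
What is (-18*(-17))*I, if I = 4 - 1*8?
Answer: -1224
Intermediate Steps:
I = -4 (I = 4 - 8 = -4)
(-18*(-17))*I = -18*(-17)*(-4) = 306*(-4) = -1224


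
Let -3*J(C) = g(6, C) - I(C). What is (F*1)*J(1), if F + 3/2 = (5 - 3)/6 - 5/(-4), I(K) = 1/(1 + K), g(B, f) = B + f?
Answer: -13/72 ≈ -0.18056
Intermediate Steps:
F = 1/12 (F = -3/2 + ((5 - 3)/6 - 5/(-4)) = -3/2 + (2*(1/6) - 5*(-1/4)) = -3/2 + (1/3 + 5/4) = -3/2 + 19/12 = 1/12 ≈ 0.083333)
J(C) = -2 - C/3 + 1/(3*(1 + C)) (J(C) = -((6 + C) - 1/(1 + C))/3 = -(6 + C - 1/(1 + C))/3 = -2 - C/3 + 1/(3*(1 + C)))
(F*1)*J(1) = ((1/12)*1)*((1 - (1 + 1)*(6 + 1))/(3*(1 + 1))) = ((1/3)*(1 - 1*2*7)/2)/12 = ((1/3)*(1/2)*(1 - 14))/12 = ((1/3)*(1/2)*(-13))/12 = (1/12)*(-13/6) = -13/72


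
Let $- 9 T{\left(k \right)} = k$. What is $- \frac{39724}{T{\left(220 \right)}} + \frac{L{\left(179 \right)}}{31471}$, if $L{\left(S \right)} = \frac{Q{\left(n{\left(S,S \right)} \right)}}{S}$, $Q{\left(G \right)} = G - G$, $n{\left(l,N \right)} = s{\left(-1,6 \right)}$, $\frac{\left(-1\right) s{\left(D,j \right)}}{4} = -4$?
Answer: $\frac{89379}{55} \approx 1625.1$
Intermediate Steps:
$s{\left(D,j \right)} = 16$ ($s{\left(D,j \right)} = \left(-4\right) \left(-4\right) = 16$)
$n{\left(l,N \right)} = 16$
$Q{\left(G \right)} = 0$
$T{\left(k \right)} = - \frac{k}{9}$
$L{\left(S \right)} = 0$ ($L{\left(S \right)} = \frac{0}{S} = 0$)
$- \frac{39724}{T{\left(220 \right)}} + \frac{L{\left(179 \right)}}{31471} = - \frac{39724}{\left(- \frac{1}{9}\right) 220} + \frac{0}{31471} = - \frac{39724}{- \frac{220}{9}} + 0 \cdot \frac{1}{31471} = \left(-39724\right) \left(- \frac{9}{220}\right) + 0 = \frac{89379}{55} + 0 = \frac{89379}{55}$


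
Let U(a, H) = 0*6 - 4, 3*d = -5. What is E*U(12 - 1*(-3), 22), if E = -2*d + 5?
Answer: -100/3 ≈ -33.333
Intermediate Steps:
d = -5/3 (d = (1/3)*(-5) = -5/3 ≈ -1.6667)
U(a, H) = -4 (U(a, H) = 0 - 4 = -4)
E = 25/3 (E = -2*(-5/3) + 5 = 10/3 + 5 = 25/3 ≈ 8.3333)
E*U(12 - 1*(-3), 22) = (25/3)*(-4) = -100/3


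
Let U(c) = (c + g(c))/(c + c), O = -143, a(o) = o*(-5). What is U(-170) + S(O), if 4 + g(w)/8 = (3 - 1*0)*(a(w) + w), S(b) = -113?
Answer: -27269/170 ≈ -160.41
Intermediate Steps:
a(o) = -5*o
g(w) = -32 - 96*w (g(w) = -32 + 8*((3 - 1*0)*(-5*w + w)) = -32 + 8*((3 + 0)*(-4*w)) = -32 + 8*(3*(-4*w)) = -32 + 8*(-12*w) = -32 - 96*w)
U(c) = (-32 - 95*c)/(2*c) (U(c) = (c + (-32 - 96*c))/(c + c) = (-32 - 95*c)/((2*c)) = (-32 - 95*c)*(1/(2*c)) = (-32 - 95*c)/(2*c))
U(-170) + S(O) = (-95/2 - 16/(-170)) - 113 = (-95/2 - 16*(-1/170)) - 113 = (-95/2 + 8/85) - 113 = -8059/170 - 113 = -27269/170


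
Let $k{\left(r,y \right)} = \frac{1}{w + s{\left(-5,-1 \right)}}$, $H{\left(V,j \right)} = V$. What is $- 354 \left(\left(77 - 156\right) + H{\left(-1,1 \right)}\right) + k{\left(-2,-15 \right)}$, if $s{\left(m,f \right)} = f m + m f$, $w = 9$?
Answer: $\frac{538081}{19} \approx 28320.0$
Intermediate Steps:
$s{\left(m,f \right)} = 2 f m$ ($s{\left(m,f \right)} = f m + f m = 2 f m$)
$k{\left(r,y \right)} = \frac{1}{19}$ ($k{\left(r,y \right)} = \frac{1}{9 + 2 \left(-1\right) \left(-5\right)} = \frac{1}{9 + 10} = \frac{1}{19}$)
$- 354 \left(\left(77 - 156\right) + H{\left(-1,1 \right)}\right) + k{\left(-2,-15 \right)} = - 354 \left(\left(77 - 156\right) - 1\right) + \frac{1}{19} = - 354 \left(-79 - 1\right) + \frac{1}{19} = \left(-354\right) \left(-80\right) + \frac{1}{19} = 28320 + \frac{1}{19} = \frac{538081}{19}$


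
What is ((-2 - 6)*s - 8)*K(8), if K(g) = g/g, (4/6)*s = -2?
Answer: 16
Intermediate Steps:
s = -3 (s = (3/2)*(-2) = -3)
K(g) = 1
((-2 - 6)*s - 8)*K(8) = ((-2 - 6)*(-3) - 8)*1 = (-8*(-3) - 8)*1 = (24 - 8)*1 = 16*1 = 16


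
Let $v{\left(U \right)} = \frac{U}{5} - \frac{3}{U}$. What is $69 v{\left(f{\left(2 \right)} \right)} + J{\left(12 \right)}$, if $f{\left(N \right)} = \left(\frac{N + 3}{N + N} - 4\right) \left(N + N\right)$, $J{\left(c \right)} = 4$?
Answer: $- \frac{7094}{55} \approx -128.98$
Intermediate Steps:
$f{\left(N \right)} = 2 N \left(-4 + \frac{3 + N}{2 N}\right)$ ($f{\left(N \right)} = \left(\frac{3 + N}{2 N} - 4\right) 2 N = \left(-4 + \frac{3 + N}{2 N}\right) 2 N = 2 N \left(-4 + \frac{3 + N}{2 N}\right)$)
$v{\left(U \right)} = - \frac{3}{U} + \frac{U}{5}$ ($v{\left(U \right)} = U \frac{1}{5} - \frac{3}{U} = \frac{U}{5} - \frac{3}{U} = - \frac{3}{U} + \frac{U}{5}$)
$69 v{\left(f{\left(2 \right)} \right)} + J{\left(12 \right)} = 69 \left(- \frac{3}{3 - 14} + \frac{3 - 14}{5}\right) + 4 = 69 \left(- \frac{3}{-11} + \frac{1}{5} \left(-11\right)\right) + 4 = 69 \left(\left(-3\right) \left(- \frac{1}{11}\right) - \frac{11}{5}\right) + 4 = 69 \left(\frac{3}{11} - \frac{11}{5}\right) + 4 = 69 \left(- \frac{106}{55}\right) + 4 = - \frac{7314}{55} + 4 = - \frac{7094}{55}$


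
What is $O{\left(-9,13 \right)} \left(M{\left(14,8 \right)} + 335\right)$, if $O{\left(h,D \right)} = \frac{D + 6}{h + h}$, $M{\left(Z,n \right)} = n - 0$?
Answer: $- \frac{6517}{18} \approx -362.06$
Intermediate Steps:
$M{\left(Z,n \right)} = n$ ($M{\left(Z,n \right)} = n + 0 = n$)
$O{\left(h,D \right)} = \frac{6 + D}{2 h}$
$O{\left(-9,13 \right)} \left(M{\left(14,8 \right)} + 335\right) = \frac{6 + 13}{2 \left(-9\right)} \left(8 + 335\right) = \frac{1}{2} \left(- \frac{1}{9}\right) 19 \cdot 343 = \left(- \frac{19}{18}\right) 343 = - \frac{6517}{18}$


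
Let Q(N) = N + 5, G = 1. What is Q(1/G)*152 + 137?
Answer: 1049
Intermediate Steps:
Q(N) = 5 + N
Q(1/G)*152 + 137 = (5 + 1/1)*152 + 137 = (5 + 1)*152 + 137 = 6*152 + 137 = 912 + 137 = 1049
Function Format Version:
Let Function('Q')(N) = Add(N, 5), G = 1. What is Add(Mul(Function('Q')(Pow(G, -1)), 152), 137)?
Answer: 1049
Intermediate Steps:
Function('Q')(N) = Add(5, N)
Add(Mul(Function('Q')(Pow(G, -1)), 152), 137) = Add(Mul(Add(5, Pow(1, -1)), 152), 137) = Add(Mul(Add(5, 1), 152), 137) = Add(Mul(6, 152), 137) = Add(912, 137) = 1049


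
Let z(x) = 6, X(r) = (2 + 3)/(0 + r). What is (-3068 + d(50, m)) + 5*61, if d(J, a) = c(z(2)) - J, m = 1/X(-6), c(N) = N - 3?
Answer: -2810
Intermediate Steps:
X(r) = 5/r
c(N) = -3 + N
m = -6/5 (m = 1/(5/(-6)) = 1/(5*(-⅙)) = 1/(-⅚) = -6/5 ≈ -1.2000)
d(J, a) = 3 - J (d(J, a) = (-3 + 6) - J = 3 - J)
(-3068 + d(50, m)) + 5*61 = (-3068 + (3 - 1*50)) + 5*61 = (-3068 + (3 - 50)) + 305 = (-3068 - 47) + 305 = -3115 + 305 = -2810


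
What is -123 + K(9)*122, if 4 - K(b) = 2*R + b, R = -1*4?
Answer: 243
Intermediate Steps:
R = -4
K(b) = 12 - b (K(b) = 4 - (2*(-4) + b) = 4 - (-8 + b) = 4 + (8 - b) = 12 - b)
-123 + K(9)*122 = -123 + (12 - 1*9)*122 = -123 + (12 - 9)*122 = -123 + 3*122 = -123 + 366 = 243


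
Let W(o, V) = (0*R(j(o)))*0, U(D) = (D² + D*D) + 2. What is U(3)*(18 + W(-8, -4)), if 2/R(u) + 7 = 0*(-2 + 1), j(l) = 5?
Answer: 360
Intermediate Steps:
R(u) = -2/7 (R(u) = 2/(-7 + 0*(-2 + 1)) = 2/(-7 + 0*(-1)) = 2/(-7 + 0) = 2/(-7) = 2*(-⅐) = -2/7)
U(D) = 2 + 2*D² (U(D) = (D² + D²) + 2 = 2*D² + 2 = 2 + 2*D²)
W(o, V) = 0 (W(o, V) = (0*(-2/7))*0 = 0*0 = 0)
U(3)*(18 + W(-8, -4)) = (2 + 2*3²)*(18 + 0) = (2 + 2*9)*18 = (2 + 18)*18 = 20*18 = 360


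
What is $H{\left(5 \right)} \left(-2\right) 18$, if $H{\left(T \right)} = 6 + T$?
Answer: $-396$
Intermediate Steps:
$H{\left(5 \right)} \left(-2\right) 18 = \left(6 + 5\right) \left(-2\right) 18 = 11 \left(-2\right) 18 = \left(-22\right) 18 = -396$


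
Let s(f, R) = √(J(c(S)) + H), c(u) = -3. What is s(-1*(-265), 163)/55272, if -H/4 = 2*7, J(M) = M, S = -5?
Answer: I*√59/55272 ≈ 0.00013897*I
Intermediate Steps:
H = -56 (H = -8*7 = -4*14 = -56)
s(f, R) = I*√59 (s(f, R) = √(-3 - 56) = √(-59) = I*√59)
s(-1*(-265), 163)/55272 = (I*√59)/55272 = (I*√59)*(1/55272) = I*√59/55272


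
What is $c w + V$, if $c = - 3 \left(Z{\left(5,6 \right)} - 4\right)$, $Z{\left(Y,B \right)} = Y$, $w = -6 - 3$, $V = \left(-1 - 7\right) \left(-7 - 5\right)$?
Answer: $123$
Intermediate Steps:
$V = 96$ ($V = \left(-8\right) \left(-12\right) = 96$)
$w = -9$
$c = -3$ ($c = - 3 \left(5 - 4\right) = \left(-3\right) 1 = -3$)
$c w + V = \left(-3\right) \left(-9\right) + 96 = 27 + 96 = 123$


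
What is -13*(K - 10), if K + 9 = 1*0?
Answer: 247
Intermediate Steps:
K = -9 (K = -9 + 1*0 = -9 + 0 = -9)
-13*(K - 10) = -13*(-9 - 10) = -13*(-19) = 247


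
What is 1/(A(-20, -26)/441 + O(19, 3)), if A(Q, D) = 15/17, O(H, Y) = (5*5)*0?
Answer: 2499/5 ≈ 499.80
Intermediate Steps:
O(H, Y) = 0 (O(H, Y) = 25*0 = 0)
A(Q, D) = 15/17 (A(Q, D) = 15*(1/17) = 15/17)
1/(A(-20, -26)/441 + O(19, 3)) = 1/((15/17)/441 + 0) = 1/((15/17)*(1/441) + 0) = 1/(5/2499 + 0) = 1/(5/2499) = 2499/5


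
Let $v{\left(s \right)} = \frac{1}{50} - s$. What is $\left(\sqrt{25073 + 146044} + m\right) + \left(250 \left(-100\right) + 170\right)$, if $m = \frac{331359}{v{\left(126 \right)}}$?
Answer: $- \frac{172972120}{6299} + 3 \sqrt{19013} \approx -27047.0$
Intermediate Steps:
$v{\left(s \right)} = \frac{1}{50} - s$
$m = - \frac{16567950}{6299}$ ($m = \frac{331359}{\frac{1}{50} - 126} = \frac{331359}{- \frac{6299}{50}} = 331359 \left(- \frac{50}{6299}\right) = - \frac{16567950}{6299} \approx -2630.3$)
$\left(\sqrt{25073 + 146044} + m\right) + \left(250 \left(-100\right) + 170\right) = \left(\sqrt{25073 + 146044} - \frac{16567950}{6299}\right) + \left(250 \left(-100\right) + 170\right) = \left(\sqrt{171117} - \frac{16567950}{6299}\right) + \left(-25000 + 170\right) = \left(3 \sqrt{19013} - \frac{16567950}{6299}\right) - 24830 = \left(- \frac{16567950}{6299} + 3 \sqrt{19013}\right) - 24830 = - \frac{172972120}{6299} + 3 \sqrt{19013}$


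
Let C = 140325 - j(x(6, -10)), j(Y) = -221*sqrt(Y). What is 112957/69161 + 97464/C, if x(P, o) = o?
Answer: 634038639195059/272378067010927 - 21539544*I*sqrt(10)/19691594035 ≈ 2.3278 - 0.003459*I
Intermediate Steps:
C = 140325 + 221*I*sqrt(10) (C = 140325 - (-221)*sqrt(-10) = 140325 - (-221)*I*sqrt(10) = 140325 + 221*I*sqrt(10) ≈ 1.4033e+5 + 698.86*I)
112957/69161 + 97464/C = 112957/69161 + 97464/(140325 + 221*I*sqrt(10))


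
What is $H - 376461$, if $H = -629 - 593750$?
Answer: $-970840$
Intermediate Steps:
$H = -594379$ ($H = -629 - 593750 = -594379$)
$H - 376461 = -594379 - 376461 = -970840$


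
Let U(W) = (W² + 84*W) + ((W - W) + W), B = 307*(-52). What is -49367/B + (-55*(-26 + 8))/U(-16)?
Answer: 1612367/734344 ≈ 2.1957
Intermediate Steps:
B = -15964
U(W) = W² + 85*W (U(W) = (W² + 84*W) + (0 + W) = (W² + 84*W) + W = W² + 85*W)
-49367/B + (-55*(-26 + 8))/U(-16) = -49367/(-15964) + (-55*(-26 + 8))/((-16*(85 - 16))) = -49367*(-1/15964) + (-55*(-18))/((-16*69)) = 49367/15964 + 990/(-1104) = 49367/15964 + 990*(-1/1104) = 49367/15964 - 165/184 = 1612367/734344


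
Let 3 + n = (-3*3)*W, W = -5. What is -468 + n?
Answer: -426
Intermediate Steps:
n = 42 (n = -3 - 3*3*(-5) = -3 - 9*(-5) = -3 + 45 = 42)
-468 + n = -468 + 42 = -426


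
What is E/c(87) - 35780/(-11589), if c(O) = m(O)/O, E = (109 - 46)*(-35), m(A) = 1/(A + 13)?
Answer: -222317545720/11589 ≈ -1.9183e+7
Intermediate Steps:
m(A) = 1/(13 + A)
E = -2205 (E = 63*(-35) = -2205)
c(O) = 1/(O*(13 + O)) (c(O) = 1/((13 + O)*O) = 1/(O*(13 + O)))
E/c(87) - 35780/(-11589) = -2205/(1/(87*(13 + 87))) - 35780/(-11589) = -2205/((1/87)/100) - 35780*(-1/11589) = -2205/((1/87)*(1/100)) + 35780/11589 = -2205/1/8700 + 35780/11589 = -2205*8700 + 35780/11589 = -19183500 + 35780/11589 = -222317545720/11589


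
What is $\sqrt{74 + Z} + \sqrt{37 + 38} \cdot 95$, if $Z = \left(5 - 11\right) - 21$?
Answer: $\sqrt{47} + 475 \sqrt{3} \approx 829.58$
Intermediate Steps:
$Z = -27$ ($Z = -6 - 21 = -27$)
$\sqrt{74 + Z} + \sqrt{37 + 38} \cdot 95 = \sqrt{74 - 27} + \sqrt{37 + 38} \cdot 95 = \sqrt{47} + \sqrt{75} \cdot 95 = \sqrt{47} + 5 \sqrt{3} \cdot 95 = \sqrt{47} + 475 \sqrt{3}$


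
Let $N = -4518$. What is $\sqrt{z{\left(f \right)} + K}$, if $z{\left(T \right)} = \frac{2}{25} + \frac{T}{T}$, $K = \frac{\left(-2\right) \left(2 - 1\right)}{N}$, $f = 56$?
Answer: $\frac{\sqrt{15315518}}{3765} \approx 1.0394$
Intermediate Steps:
$K = \frac{1}{2259}$ ($K = \frac{\left(-2\right) \left(2 - 1\right)}{-4518} = \left(-2\right) 1 \left(- \frac{1}{4518}\right) = \left(-2\right) \left(- \frac{1}{4518}\right) = \frac{1}{2259} \approx 0.00044267$)
$z{\left(T \right)} = \frac{27}{25}$ ($z{\left(T \right)} = 2 \cdot \frac{1}{25} + 1 = \frac{2}{25} + 1 = \frac{27}{25}$)
$\sqrt{z{\left(f \right)} + K} = \sqrt{\frac{27}{25} + \frac{1}{2259}} = \sqrt{\frac{61018}{56475}} = \frac{\sqrt{15315518}}{3765}$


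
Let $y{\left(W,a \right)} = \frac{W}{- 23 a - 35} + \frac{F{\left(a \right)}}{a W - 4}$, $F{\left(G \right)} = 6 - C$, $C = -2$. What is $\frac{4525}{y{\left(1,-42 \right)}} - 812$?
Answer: $- \frac{99899037}{3701} \approx -26992.0$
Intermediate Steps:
$F{\left(G \right)} = 8$ ($F{\left(G \right)} = 6 - -2 = 6 + 2 = 8$)
$y{\left(W,a \right)} = \frac{8}{-4 + W a} + \frac{W}{-35 - 23 a}$ ($y{\left(W,a \right)} = \frac{W}{- 23 a - 35} + \frac{8}{a W - 4} = \frac{W}{-35 - 23 a} + \frac{8}{W a - 4} = \frac{W}{-35 - 23 a} + \frac{8}{-4 + W a} = \frac{8}{-4 + W a} + \frac{W}{-35 - 23 a}$)
$\frac{4525}{y{\left(1,-42 \right)}} - 812 = \frac{4525}{\frac{1}{-140 - -3864 + 23 \cdot 1 \left(-42\right)^{2} + 35 \cdot 1 \left(-42\right)} \left(280 + 4 \cdot 1 + 184 \left(-42\right) - - 42 \cdot 1^{2}\right)} - 812 = \frac{4525}{\frac{1}{-140 + 3864 + 23 \cdot 1 \cdot 1764 - 1470} \left(280 + 4 - 7728 - \left(-42\right) 1\right)} - 812 = \frac{4525}{\frac{1}{-140 + 3864 + 40572 - 1470} \left(280 + 4 - 7728 + 42\right)} - 812 = \frac{4525}{\frac{1}{42826} \left(-7402\right)} - 812 = \frac{4525}{- \frac{3701}{21413}} - 812 = 4525 \left(- \frac{21413}{3701}\right) - 812 = - \frac{96893825}{3701} - 812 = - \frac{99899037}{3701}$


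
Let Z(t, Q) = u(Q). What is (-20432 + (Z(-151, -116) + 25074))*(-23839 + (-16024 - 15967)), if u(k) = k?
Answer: -252686580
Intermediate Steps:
Z(t, Q) = Q
(-20432 + (Z(-151, -116) + 25074))*(-23839 + (-16024 - 15967)) = (-20432 + (-116 + 25074))*(-23839 + (-16024 - 15967)) = (-20432 + 24958)*(-23839 - 31991) = 4526*(-55830) = -252686580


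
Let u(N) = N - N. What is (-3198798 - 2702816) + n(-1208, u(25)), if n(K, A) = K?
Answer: -5902822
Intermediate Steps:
u(N) = 0
(-3198798 - 2702816) + n(-1208, u(25)) = (-3198798 - 2702816) - 1208 = -5901614 - 1208 = -5902822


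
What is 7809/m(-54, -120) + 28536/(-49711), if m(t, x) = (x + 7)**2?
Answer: 23817015/634759759 ≈ 0.037521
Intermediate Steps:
m(t, x) = (7 + x)**2
7809/m(-54, -120) + 28536/(-49711) = 7809/((7 - 120)**2) + 28536/(-49711) = 7809/((-113)**2) + 28536*(-1/49711) = 7809/12769 - 28536/49711 = 23817015/634759759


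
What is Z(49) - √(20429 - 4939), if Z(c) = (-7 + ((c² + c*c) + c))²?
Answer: 23464336 - √15490 ≈ 2.3464e+7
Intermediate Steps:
Z(c) = (-7 + c + 2*c²)² (Z(c) = (-7 + ((c² + c²) + c))² = (-7 + (2*c² + c))² = (-7 + (c + 2*c²))² = (-7 + c + 2*c²)²)
Z(49) - √(20429 - 4939) = (-7 + 49 + 2*49²)² - √(20429 - 4939) = (-7 + 49 + 2*2401)² - √15490 = (-7 + 49 + 4802)² - √15490 = 4844² - √15490 = 23464336 - √15490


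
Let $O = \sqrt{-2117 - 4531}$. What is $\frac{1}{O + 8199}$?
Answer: $\frac{2733}{22410083} - \frac{2 i \sqrt{1662}}{67230249} \approx 0.00012195 - 1.2128 \cdot 10^{-6} i$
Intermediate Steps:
$O = 2 i \sqrt{1662}$ ($O = \sqrt{-6648} = 2 i \sqrt{1662} \approx 81.535 i$)
$\frac{1}{O + 8199} = \frac{1}{2 i \sqrt{1662} + 8199} = \frac{1}{8199 + 2 i \sqrt{1662}}$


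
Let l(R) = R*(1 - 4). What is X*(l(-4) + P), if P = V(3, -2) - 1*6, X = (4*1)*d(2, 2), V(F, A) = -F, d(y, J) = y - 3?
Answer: -12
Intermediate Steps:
d(y, J) = -3 + y
l(R) = -3*R (l(R) = R*(-3) = -3*R)
X = -4 (X = (4*1)*(-3 + 2) = 4*(-1) = -4)
P = -9 (P = -1*3 - 1*6 = -3 - 6 = -9)
X*(l(-4) + P) = -4*(-3*(-4) - 9) = -4*(12 - 9) = -4*3 = -12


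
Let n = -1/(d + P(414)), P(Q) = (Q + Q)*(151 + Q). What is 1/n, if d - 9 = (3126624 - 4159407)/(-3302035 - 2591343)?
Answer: -2757094169145/5893378 ≈ -4.6783e+5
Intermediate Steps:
P(Q) = 2*Q*(151 + Q) (P(Q) = (2*Q)*(151 + Q) = 2*Q*(151 + Q))
d = 54073185/5893378 (d = 9 + (3126624 - 4159407)/(-3302035 - 2591343) = 9 - 1032783/(-5893378) = 9 - 1032783*(-1/5893378) = 9 + 1032783/5893378 = 54073185/5893378 ≈ 9.1752)
n = -5893378/2757094169145 (n = -1/(54073185/5893378 + 2*414*(151 + 414)) = -1/(54073185/5893378 + 2*414*565) = -1/(54073185/5893378 + 467820) = -1/2757094169145/5893378 = -1*5893378/2757094169145 = -5893378/2757094169145 ≈ -2.1375e-6)
1/n = 1/(-5893378/2757094169145) = -2757094169145/5893378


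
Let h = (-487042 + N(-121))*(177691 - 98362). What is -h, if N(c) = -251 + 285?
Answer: 38633857632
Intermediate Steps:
N(c) = 34
h = -38633857632 (h = (-487042 + 34)*(177691 - 98362) = -487008*79329 = -38633857632)
-h = -1*(-38633857632) = 38633857632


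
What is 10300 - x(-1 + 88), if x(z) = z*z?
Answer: 2731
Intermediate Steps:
x(z) = z**2
10300 - x(-1 + 88) = 10300 - (-1 + 88)**2 = 10300 - 1*87**2 = 10300 - 1*7569 = 10300 - 7569 = 2731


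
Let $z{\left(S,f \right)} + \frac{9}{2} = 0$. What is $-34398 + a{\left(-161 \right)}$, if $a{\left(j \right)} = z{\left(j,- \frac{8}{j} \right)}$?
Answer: $- \frac{68805}{2} \approx -34403.0$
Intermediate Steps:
$z{\left(S,f \right)} = - \frac{9}{2}$ ($z{\left(S,f \right)} = - \frac{9}{2} + 0 = - \frac{9}{2}$)
$a{\left(j \right)} = - \frac{9}{2}$
$-34398 + a{\left(-161 \right)} = -34398 - \frac{9}{2} = - \frac{68805}{2}$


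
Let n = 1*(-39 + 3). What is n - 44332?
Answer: -44368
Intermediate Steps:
n = -36 (n = 1*(-36) = -36)
n - 44332 = -36 - 44332 = -44368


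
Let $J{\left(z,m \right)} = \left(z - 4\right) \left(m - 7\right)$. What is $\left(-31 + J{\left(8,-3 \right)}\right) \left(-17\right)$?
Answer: $1207$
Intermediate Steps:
$J{\left(z,m \right)} = \left(-7 + m\right) \left(-4 + z\right)$ ($J{\left(z,m \right)} = \left(-4 + z\right) \left(-7 + m\right) = \left(-7 + m\right) \left(-4 + z\right)$)
$\left(-31 + J{\left(8,-3 \right)}\right) \left(-17\right) = \left(-31 - 40\right) \left(-17\right) = \left(-71\right) \left(-17\right) = 1207$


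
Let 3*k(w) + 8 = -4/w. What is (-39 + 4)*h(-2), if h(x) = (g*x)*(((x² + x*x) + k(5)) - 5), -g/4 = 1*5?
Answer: -280/3 ≈ -93.333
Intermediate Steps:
k(w) = -8/3 - 4/(3*w) (k(w) = -8/3 + (-4/w)/3 = -8/3 - 4/(3*w))
g = -20 (g = -4*5 = -20)
h(x) = -20*x*(-119/15 + 2*x²) (h(x) = (-20*x)*(((x² + x*x) + (4/3)*(-1 - 2*5)/5) - 5) = (-20*x)*(((x² + x²) + (4/3)*(⅕)*(-1 - 10)) - 5) = (-20*x)*((2*x² + (4/3)*(⅕)*(-11)) - 5) = (-20*x)*((2*x² - 44/15) - 5) = (-20*x)*((-44/15 + 2*x²) - 5) = (-20*x)*(-119/15 + 2*x²) = -20*x*(-119/15 + 2*x²))
(-39 + 4)*h(-2) = (-39 + 4)*(-40*(-2)³ + (476/3)*(-2)) = -35*(-40*(-8) - 952/3) = -35*(320 - 952/3) = -35*8/3 = -280/3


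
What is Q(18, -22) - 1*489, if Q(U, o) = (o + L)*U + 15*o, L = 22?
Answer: -819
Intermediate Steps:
Q(U, o) = 15*o + U*(22 + o) (Q(U, o) = (o + 22)*U + 15*o = (22 + o)*U + 15*o = U*(22 + o) + 15*o = 15*o + U*(22 + o))
Q(18, -22) - 1*489 = (15*(-22) + 22*18 + 18*(-22)) - 1*489 = (-330 + 396 - 396) - 489 = -330 - 489 = -819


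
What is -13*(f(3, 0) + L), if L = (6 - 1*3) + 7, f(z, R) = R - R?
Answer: -130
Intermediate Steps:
f(z, R) = 0
L = 10 (L = (6 - 3) + 7 = 3 + 7 = 10)
-13*(f(3, 0) + L) = -13*(0 + 10) = -13*10 = -130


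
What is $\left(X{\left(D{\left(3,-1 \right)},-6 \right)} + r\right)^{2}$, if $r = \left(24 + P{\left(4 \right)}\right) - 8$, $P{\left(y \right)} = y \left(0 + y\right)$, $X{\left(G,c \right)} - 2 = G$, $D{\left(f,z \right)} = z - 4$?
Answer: $841$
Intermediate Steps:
$D{\left(f,z \right)} = -4 + z$ ($D{\left(f,z \right)} = z - 4 = -4 + z$)
$X{\left(G,c \right)} = 2 + G$
$P{\left(y \right)} = y^{2}$ ($P{\left(y \right)} = y y = y^{2}$)
$r = 32$ ($r = \left(24 + 4^{2}\right) - 8 = \left(24 + 16\right) - 8 = 40 - 8 = 32$)
$\left(X{\left(D{\left(3,-1 \right)},-6 \right)} + r\right)^{2} = \left(\left(2 - 5\right) + 32\right)^{2} = \left(-3 + 32\right)^{2} = 29^{2} = 841$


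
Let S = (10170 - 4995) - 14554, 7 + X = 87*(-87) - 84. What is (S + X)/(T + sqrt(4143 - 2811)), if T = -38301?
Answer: 19776083/44453493 + 3098*sqrt(37)/44453493 ≈ 0.44530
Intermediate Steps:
X = -7660 (X = -7 + (87*(-87) - 84) = -7 + (-7569 - 84) = -7 - 7653 = -7660)
S = -9379 (S = 5175 - 14554 = -9379)
(S + X)/(T + sqrt(4143 - 2811)) = (-9379 - 7660)/(-38301 + sqrt(4143 - 2811)) = -17039/(-38301 + sqrt(1332)) = -17039/(-38301 + 6*sqrt(37))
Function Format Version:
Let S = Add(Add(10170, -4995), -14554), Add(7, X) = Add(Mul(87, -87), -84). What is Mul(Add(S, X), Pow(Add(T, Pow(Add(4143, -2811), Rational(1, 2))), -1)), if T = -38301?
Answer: Add(Rational(19776083, 44453493), Mul(Rational(3098, 44453493), Pow(37, Rational(1, 2)))) ≈ 0.44530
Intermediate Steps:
X = -7660 (X = Add(-7, Add(Mul(87, -87), -84)) = Add(-7, Add(-7569, -84)) = Add(-7, -7653) = -7660)
S = -9379 (S = Add(5175, -14554) = -9379)
Mul(Add(S, X), Pow(Add(T, Pow(Add(4143, -2811), Rational(1, 2))), -1)) = Mul(Add(-9379, -7660), Pow(Add(-38301, Pow(Add(4143, -2811), Rational(1, 2))), -1)) = Mul(-17039, Pow(Add(-38301, Pow(1332, Rational(1, 2))), -1)) = Mul(-17039, Pow(Add(-38301, Mul(6, Pow(37, Rational(1, 2)))), -1))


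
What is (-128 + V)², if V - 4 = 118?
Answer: 36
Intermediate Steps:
V = 122 (V = 4 + 118 = 122)
(-128 + V)² = (-128 + 122)² = (-6)² = 36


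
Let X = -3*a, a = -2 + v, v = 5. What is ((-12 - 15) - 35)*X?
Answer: 558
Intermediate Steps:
a = 3 (a = -2 + 5 = 3)
X = -9 (X = -3*3 = -9)
((-12 - 15) - 35)*X = ((-12 - 15) - 35)*(-9) = (-27 - 35)*(-9) = -62*(-9) = 558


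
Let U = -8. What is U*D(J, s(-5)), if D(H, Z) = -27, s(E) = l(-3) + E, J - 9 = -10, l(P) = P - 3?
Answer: 216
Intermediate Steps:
l(P) = -3 + P
J = -1 (J = 9 - 10 = -1)
s(E) = -6 + E (s(E) = (-3 - 3) + E = -6 + E)
U*D(J, s(-5)) = -8*(-27) = 216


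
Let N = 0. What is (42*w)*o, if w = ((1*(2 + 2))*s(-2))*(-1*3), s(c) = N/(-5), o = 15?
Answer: 0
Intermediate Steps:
s(c) = 0 (s(c) = 0/(-5) = 0*(-⅕) = 0)
w = 0 (w = ((1*(2 + 2))*0)*(-1*3) = ((1*4)*0)*(-3) = (4*0)*(-3) = 0*(-3) = 0)
(42*w)*o = (42*0)*15 = 0*15 = 0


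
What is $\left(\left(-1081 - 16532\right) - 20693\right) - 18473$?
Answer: $-56779$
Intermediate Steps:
$\left(\left(-1081 - 16532\right) - 20693\right) - 18473 = \left(-17613 - 20693\right) - 18473 = -38306 - 18473 = -56779$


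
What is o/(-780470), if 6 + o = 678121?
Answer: -135623/156094 ≈ -0.86885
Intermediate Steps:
o = 678115 (o = -6 + 678121 = 678115)
o/(-780470) = 678115/(-780470) = 678115*(-1/780470) = -135623/156094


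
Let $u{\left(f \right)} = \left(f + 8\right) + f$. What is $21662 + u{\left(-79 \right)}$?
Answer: $21512$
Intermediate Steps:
$u{\left(f \right)} = 8 + 2 f$ ($u{\left(f \right)} = \left(8 + f\right) + f = 8 + 2 f$)
$21662 + u{\left(-79 \right)} = 21662 + \left(8 + 2 \left(-79\right)\right) = 21662 + \left(8 - 158\right) = 21662 - 150 = 21512$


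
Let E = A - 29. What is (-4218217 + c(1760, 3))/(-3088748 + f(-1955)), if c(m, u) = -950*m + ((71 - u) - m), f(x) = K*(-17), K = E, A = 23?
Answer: 5891909/3088646 ≈ 1.9076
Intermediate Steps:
E = -6 (E = 23 - 29 = -6)
K = -6
f(x) = 102 (f(x) = -6*(-17) = 102)
c(m, u) = 71 - u - 951*m (c(m, u) = -950*m + (71 - m - u) = 71 - u - 951*m)
(-4218217 + c(1760, 3))/(-3088748 + f(-1955)) = (-4218217 + (71 - 1*3 - 951*1760))/(-3088748 + 102) = (-4218217 + (71 - 3 - 1673760))/(-3088646) = (-4218217 - 1673692)*(-1/3088646) = -5891909*(-1/3088646) = 5891909/3088646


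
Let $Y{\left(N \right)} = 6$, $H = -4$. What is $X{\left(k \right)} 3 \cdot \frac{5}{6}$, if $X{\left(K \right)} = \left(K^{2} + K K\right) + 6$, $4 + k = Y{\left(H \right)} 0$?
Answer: $95$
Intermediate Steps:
$k = -4$ ($k = -4 + 6 \cdot 0 = -4 + 0 = -4$)
$X{\left(K \right)} = 6 + 2 K^{2}$ ($X{\left(K \right)} = \left(K^{2} + K^{2}\right) + 6 = 2 K^{2} + 6 = 6 + 2 K^{2}$)
$X{\left(k \right)} 3 \cdot \frac{5}{6} = \left(6 + 2 \left(-4\right)^{2}\right) 3 \cdot \frac{5}{6} = \left(6 + 2 \cdot 16\right) 3 \cdot 5 \cdot \frac{1}{6} = \left(6 + 32\right) 3 \cdot \frac{5}{6} = 38 \cdot 3 \cdot \frac{5}{6} = 114 \cdot \frac{5}{6} = 95$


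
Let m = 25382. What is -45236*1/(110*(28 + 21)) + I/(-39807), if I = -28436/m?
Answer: -233191092044/27785485035 ≈ -8.3925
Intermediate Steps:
I = -14218/12691 (I = -28436/25382 = -28436*1/25382 = -14218/12691 ≈ -1.1203)
-45236*1/(110*(28 + 21)) + I/(-39807) = -45236*1/(110*(28 + 21)) - 14218/12691/(-39807) = -45236/(110*49) - 14218/12691*(-1/39807) = -45236/5390 + 14218/505190637 = -45236*1/5390 + 14218/505190637 = -22618/2695 + 14218/505190637 = -233191092044/27785485035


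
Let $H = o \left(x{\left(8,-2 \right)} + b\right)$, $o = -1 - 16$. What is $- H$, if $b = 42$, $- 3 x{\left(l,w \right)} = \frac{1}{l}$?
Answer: $\frac{17119}{24} \approx 713.29$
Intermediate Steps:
$x{\left(l,w \right)} = - \frac{1}{3 l}$
$o = -17$
$H = - \frac{17119}{24}$ ($H = - 17 \left(- \frac{1}{3 \cdot 8} + 42\right) = - 17 \left(\left(- \frac{1}{3}\right) \frac{1}{8} + 42\right) = - 17 \left(- \frac{1}{24} + 42\right) = \left(-17\right) \frac{1007}{24} = - \frac{17119}{24} \approx -713.29$)
$- H = \left(-1\right) \left(- \frac{17119}{24}\right) = \frac{17119}{24}$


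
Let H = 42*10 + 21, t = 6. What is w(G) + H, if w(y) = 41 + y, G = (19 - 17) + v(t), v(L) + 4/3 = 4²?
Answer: 1496/3 ≈ 498.67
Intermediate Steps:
v(L) = 44/3 (v(L) = -4/3 + 4² = -4/3 + 16 = 44/3)
G = 50/3 (G = (19 - 17) + 44/3 = 2 + 44/3 = 50/3 ≈ 16.667)
H = 441 (H = 420 + 21 = 441)
w(G) + H = (41 + 50/3) + 441 = 173/3 + 441 = 1496/3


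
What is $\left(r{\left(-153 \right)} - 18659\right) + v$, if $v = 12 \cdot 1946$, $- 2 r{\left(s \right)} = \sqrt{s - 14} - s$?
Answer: $\frac{9233}{2} - \frac{i \sqrt{167}}{2} \approx 4616.5 - 6.4614 i$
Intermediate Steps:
$r{\left(s \right)} = \frac{s}{2} - \frac{\sqrt{-14 + s}}{2}$ ($r{\left(s \right)} = - \frac{\sqrt{s - 14} - s}{2} = - \frac{\sqrt{-14 + s} - s}{2} = \frac{s}{2} - \frac{\sqrt{-14 + s}}{2}$)
$v = 23352$
$\left(r{\left(-153 \right)} - 18659\right) + v = \left(\left(\frac{1}{2} \left(-153\right) - \frac{\sqrt{-14 - 153}}{2}\right) - 18659\right) + 23352 = \left(\left(- \frac{153}{2} - \frac{\sqrt{-167}}{2}\right) - 18659\right) + 23352 = \left(\left(- \frac{153}{2} - \frac{i \sqrt{167}}{2}\right) - 18659\right) + 23352 = \left(- \frac{37471}{2} - \frac{i \sqrt{167}}{2}\right) + 23352 = \frac{9233}{2} - \frac{i \sqrt{167}}{2}$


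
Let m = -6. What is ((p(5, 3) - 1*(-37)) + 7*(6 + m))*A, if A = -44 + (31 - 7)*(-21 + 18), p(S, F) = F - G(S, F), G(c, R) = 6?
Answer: -3944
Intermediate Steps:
p(S, F) = -6 + F (p(S, F) = F - 1*6 = F - 6 = -6 + F)
A = -116 (A = -44 + 24*(-3) = -44 - 72 = -116)
((p(5, 3) - 1*(-37)) + 7*(6 + m))*A = (((-6 + 3) - 1*(-37)) + 7*(6 - 6))*(-116) = ((-3 + 37) + 7*0)*(-116) = (34 + 0)*(-116) = 34*(-116) = -3944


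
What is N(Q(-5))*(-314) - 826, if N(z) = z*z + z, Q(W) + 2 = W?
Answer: -14014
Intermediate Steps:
Q(W) = -2 + W
N(z) = z + z**2 (N(z) = z**2 + z = z + z**2)
N(Q(-5))*(-314) - 826 = ((-2 - 5)*(1 + (-2 - 5)))*(-314) - 826 = -7*(1 - 7)*(-314) - 826 = -7*(-6)*(-314) - 826 = 42*(-314) - 826 = -13188 - 826 = -14014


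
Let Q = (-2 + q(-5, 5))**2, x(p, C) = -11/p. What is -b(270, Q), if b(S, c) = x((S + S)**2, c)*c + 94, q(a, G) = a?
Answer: -27409861/291600 ≈ -93.998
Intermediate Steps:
Q = 49 (Q = (-2 - 5)**2 = (-7)**2 = 49)
b(S, c) = 94 - 11*c/(4*S**2) (b(S, c) = (-11/(S + S)**2)*c + 94 = (-11*1/(4*S**2))*c + 94 = (-11/(4*S**2))*c + 94 = -11*c/(4*S**2) + 94 = 94 - 11*c/(4*S**2))
-b(270, Q) = -(94 - 11/4*49/270**2) = -(94 - 11/4*49*1/72900) = -(94 - 539/291600) = -1*27409861/291600 = -27409861/291600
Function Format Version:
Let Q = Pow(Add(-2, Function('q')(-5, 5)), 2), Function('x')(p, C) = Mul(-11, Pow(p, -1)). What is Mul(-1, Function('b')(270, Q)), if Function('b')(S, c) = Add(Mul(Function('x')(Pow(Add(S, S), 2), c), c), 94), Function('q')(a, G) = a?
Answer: Rational(-27409861, 291600) ≈ -93.998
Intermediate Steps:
Q = 49 (Q = Pow(Add(-2, -5), 2) = Pow(-7, 2) = 49)
Function('b')(S, c) = Add(94, Mul(Rational(-11, 4), c, Pow(S, -2))) (Function('b')(S, c) = Add(Mul(Mul(-11, Pow(Pow(Add(S, S), 2), -1)), c), 94) = Add(Mul(Mul(-11, Pow(Pow(Mul(2, S), 2), -1)), c), 94) = Add(Mul(Mul(-11, Pow(Mul(4, Pow(S, 2)), -1)), c), 94) = Add(Mul(Mul(-11, Mul(Rational(1, 4), Pow(S, -2))), c), 94) = Add(Mul(Mul(Rational(-11, 4), Pow(S, -2)), c), 94) = Add(Mul(Rational(-11, 4), c, Pow(S, -2)), 94) = Add(94, Mul(Rational(-11, 4), c, Pow(S, -2))))
Mul(-1, Function('b')(270, Q)) = Mul(-1, Add(94, Mul(Rational(-11, 4), 49, Pow(270, -2)))) = Mul(-1, Add(94, Mul(Rational(-11, 4), 49, Rational(1, 72900)))) = Mul(-1, Add(94, Rational(-539, 291600))) = Mul(-1, Rational(27409861, 291600)) = Rational(-27409861, 291600)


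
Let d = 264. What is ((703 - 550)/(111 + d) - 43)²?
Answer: 28344976/15625 ≈ 1814.1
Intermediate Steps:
((703 - 550)/(111 + d) - 43)² = ((703 - 550)/(111 + 264) - 43)² = (153/375 - 43)² = (153*(1/375) - 43)² = (51/125 - 43)² = (-5324/125)² = 28344976/15625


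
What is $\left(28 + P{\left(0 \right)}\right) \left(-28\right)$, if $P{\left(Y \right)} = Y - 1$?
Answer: $-756$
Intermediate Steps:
$P{\left(Y \right)} = -1 + Y$ ($P{\left(Y \right)} = Y - 1 = -1 + Y$)
$\left(28 + P{\left(0 \right)}\right) \left(-28\right) = \left(28 + \left(-1 + 0\right)\right) \left(-28\right) = \left(28 - 1\right) \left(-28\right) = 27 \left(-28\right) = -756$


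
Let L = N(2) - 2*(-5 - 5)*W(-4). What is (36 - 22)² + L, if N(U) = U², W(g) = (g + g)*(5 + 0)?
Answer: -600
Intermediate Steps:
W(g) = 10*g (W(g) = (2*g)*5 = 10*g)
L = -796 (L = 2² - 2*(-5 - 5)*10*(-4) = 4 - (-20)*(-40) = 4 - 2*400 = 4 - 800 = -796)
(36 - 22)² + L = (36 - 22)² - 796 = 14² - 796 = 196 - 796 = -600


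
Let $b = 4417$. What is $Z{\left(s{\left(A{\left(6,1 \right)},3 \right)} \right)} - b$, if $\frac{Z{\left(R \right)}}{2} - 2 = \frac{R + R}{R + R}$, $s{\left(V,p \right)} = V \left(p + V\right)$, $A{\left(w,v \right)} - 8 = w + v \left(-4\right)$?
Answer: $-4411$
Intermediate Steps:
$A{\left(w,v \right)} = 8 + w - 4 v$ ($A{\left(w,v \right)} = 8 + \left(w + v \left(-4\right)\right) = 8 - \left(- w + 4 v\right) = 8 + w - 4 v$)
$s{\left(V,p \right)} = V \left(V + p\right)$
$Z{\left(R \right)} = 6$ ($Z{\left(R \right)} = 4 + 2 \frac{R + R}{R + R} = 4 + 2 \frac{2 R}{2 R} = 4 + 2 \cdot 2 R \frac{1}{2 R} = 4 + 2 \cdot 1 = 4 + 2 = 6$)
$Z{\left(s{\left(A{\left(6,1 \right)},3 \right)} \right)} - b = 6 - 4417 = -4411$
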